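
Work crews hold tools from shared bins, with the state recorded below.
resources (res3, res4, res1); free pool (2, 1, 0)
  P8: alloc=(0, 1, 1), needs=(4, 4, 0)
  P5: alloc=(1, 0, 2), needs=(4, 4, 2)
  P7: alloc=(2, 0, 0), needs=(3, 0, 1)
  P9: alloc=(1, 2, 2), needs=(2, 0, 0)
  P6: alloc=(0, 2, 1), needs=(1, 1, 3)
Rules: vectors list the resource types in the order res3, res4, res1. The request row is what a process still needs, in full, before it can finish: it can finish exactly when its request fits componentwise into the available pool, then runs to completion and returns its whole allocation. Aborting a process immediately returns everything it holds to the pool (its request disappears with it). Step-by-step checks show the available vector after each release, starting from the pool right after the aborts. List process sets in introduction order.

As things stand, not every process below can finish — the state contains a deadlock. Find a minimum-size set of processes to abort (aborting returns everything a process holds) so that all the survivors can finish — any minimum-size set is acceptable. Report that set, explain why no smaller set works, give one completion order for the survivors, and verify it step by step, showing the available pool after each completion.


Abort P5.
Key observation: no ordering could ever have run P6 before the abort of P5; with (1, 0, 2) back in the pool it fits at step 3.
Why nothing smaller works: aborting no one leaves the state deadlocked as given.
One survivor order: P7, P9, P6, P8. Walking it through (post-abort pool first):
  pool = (3, 1, 2)
  run P7 (needs (3, 0, 1), free (3, 1, 2)); after release of (2, 0, 0) the pool is (5, 1, 2)
  run P9 (needs (2, 0, 0), free (5, 1, 2)); after release of (1, 2, 2) the pool is (6, 3, 4)
  run P6 (needs (1, 1, 3), free (6, 3, 4)); after release of (0, 2, 1) the pool is (6, 5, 5)
  run P8 (needs (4, 4, 0), free (6, 5, 5)); after release of (0, 1, 1) the pool is (6, 6, 6)


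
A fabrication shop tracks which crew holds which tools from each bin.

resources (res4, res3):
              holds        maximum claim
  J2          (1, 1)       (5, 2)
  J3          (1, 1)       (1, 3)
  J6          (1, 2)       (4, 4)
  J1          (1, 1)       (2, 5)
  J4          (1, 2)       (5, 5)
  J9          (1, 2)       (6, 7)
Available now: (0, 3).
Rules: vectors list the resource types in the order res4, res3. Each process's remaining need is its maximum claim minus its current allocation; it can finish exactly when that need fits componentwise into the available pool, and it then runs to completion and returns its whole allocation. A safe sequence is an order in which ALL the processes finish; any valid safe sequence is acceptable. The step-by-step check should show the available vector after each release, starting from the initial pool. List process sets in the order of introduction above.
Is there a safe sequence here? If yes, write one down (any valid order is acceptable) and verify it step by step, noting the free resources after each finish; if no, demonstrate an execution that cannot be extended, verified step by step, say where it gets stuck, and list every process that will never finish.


UNSAFE.
Key observation: once J3, J1 finish, the pool peaks at (2, 5) — and every remaining process still needs more res4 than that.
Going as far as possible: J3, J1; after that, nothing fits. Walking it through:
  pool = (0, 3)
  J3: need (0, 2) fits (0, 3); releases (1, 1), pool now (1, 4)
  J1: need (1, 4) fits (1, 4); releases (1, 1), pool now (2, 5)
  J2 cannot run: need (4, 1) vs free (2, 5) (insufficient res4)
  J6 cannot run: need (3, 2) vs free (2, 5) (insufficient res4)
  J4 cannot run: need (4, 3) vs free (2, 5) (insufficient res4)
  J9 cannot run: need (5, 5) vs free (2, 5) (insufficient res4)
Permanently blocked: J2, J6, J4 and J9.


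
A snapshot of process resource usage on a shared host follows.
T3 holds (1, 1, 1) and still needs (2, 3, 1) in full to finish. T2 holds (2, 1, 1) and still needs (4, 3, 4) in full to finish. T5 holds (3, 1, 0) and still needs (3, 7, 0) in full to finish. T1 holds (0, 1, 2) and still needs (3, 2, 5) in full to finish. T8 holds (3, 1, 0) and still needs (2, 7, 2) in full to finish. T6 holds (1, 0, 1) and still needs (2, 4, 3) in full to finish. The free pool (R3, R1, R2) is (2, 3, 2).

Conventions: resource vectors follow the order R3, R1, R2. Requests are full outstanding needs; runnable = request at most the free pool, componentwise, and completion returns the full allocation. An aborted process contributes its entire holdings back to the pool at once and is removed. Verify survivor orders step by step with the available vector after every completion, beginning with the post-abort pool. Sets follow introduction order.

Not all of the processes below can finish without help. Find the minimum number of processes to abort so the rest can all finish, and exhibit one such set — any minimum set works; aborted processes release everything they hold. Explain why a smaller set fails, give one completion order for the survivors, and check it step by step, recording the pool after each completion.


The answer: abort T5.
Key observation: T8 could never have finished before the abort; with (3, 1, 0) returned by T5, it fits at step 5.
No smaller set exists: with zero aborts the deadlock remains.
One survivor order: T3, T6, T2, T1, T8. Walking it through (post-abort pool first):
  pool = (5, 4, 2)
  run T3 (needs (2, 3, 1), free (5, 4, 2)); after release of (1, 1, 1) the pool is (6, 5, 3)
  run T6 (needs (2, 4, 3), free (6, 5, 3)); after release of (1, 0, 1) the pool is (7, 5, 4)
  run T2 (needs (4, 3, 4), free (7, 5, 4)); after release of (2, 1, 1) the pool is (9, 6, 5)
  run T1 (needs (3, 2, 5), free (9, 6, 5)); after release of (0, 1, 2) the pool is (9, 7, 7)
  run T8 (needs (2, 7, 2), free (9, 7, 7)); after release of (3, 1, 0) the pool is (12, 8, 7)


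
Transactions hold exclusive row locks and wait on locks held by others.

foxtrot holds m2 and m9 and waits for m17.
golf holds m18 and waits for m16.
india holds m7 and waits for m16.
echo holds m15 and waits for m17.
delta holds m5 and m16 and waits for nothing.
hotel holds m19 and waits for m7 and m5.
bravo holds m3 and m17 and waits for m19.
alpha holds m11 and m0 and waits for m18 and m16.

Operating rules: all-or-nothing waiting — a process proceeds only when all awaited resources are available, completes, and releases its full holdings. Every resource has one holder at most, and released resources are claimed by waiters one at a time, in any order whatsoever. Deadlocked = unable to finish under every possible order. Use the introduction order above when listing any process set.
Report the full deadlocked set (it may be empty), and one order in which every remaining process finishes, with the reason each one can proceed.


No process is deadlocked.
Key observation: no waiting chain loops back on itself — every chain ends at a process that waits on nothing, so everyone eventually runs.
A valid finishing order for the others: delta, india, hotel, golf, bravo, echo, alpha, foxtrot.
Walking it through:
  delta: no waits; runs immediately, freeing m5 and m16
  india: everything it awaited (m16) is free; runs, freeing m7
  hotel: everything it awaited (m7 and m5) is free; runs, freeing m19
  golf: everything it awaited (m16) is free; runs, freeing m18
  bravo: everything it awaited (m19) is free; runs, freeing m3 and m17
  echo: everything it awaited (m17) is free; runs, freeing m15
  alpha: everything it awaited (m18 and m16) is free; runs, freeing m11 and m0
  foxtrot: everything it awaited (m17) is free; runs, freeing m2 and m9


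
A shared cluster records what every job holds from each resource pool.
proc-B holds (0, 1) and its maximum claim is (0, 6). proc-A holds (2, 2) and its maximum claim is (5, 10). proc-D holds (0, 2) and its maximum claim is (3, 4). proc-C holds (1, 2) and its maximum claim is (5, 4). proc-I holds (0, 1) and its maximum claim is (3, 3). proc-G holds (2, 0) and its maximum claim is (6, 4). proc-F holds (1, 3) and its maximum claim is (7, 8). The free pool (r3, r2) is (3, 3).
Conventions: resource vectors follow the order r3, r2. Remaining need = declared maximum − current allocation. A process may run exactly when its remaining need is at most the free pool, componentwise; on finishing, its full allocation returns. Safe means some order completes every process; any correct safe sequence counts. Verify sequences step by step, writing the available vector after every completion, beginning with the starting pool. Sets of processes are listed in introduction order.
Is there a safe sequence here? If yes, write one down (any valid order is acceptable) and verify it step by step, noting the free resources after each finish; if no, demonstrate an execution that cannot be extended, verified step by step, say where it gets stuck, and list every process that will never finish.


The state is UNSAFE.
Key observation: after proc-D, proc-B, proc-I the pool peaks at (3, 7), and each blocked process is short somewhere: proc-A on r2; proc-C on r3; proc-G on r3; proc-F on r3.
The run proc-D, proc-B, proc-I cannot be extended any further. Verifying each step:
  pool = (3, 3)
  proc-D needs (3, 2) <= (3, 3) -> finishes; pool += (0, 2) = (3, 5)
  proc-B needs (0, 5) <= (3, 5) -> finishes; pool += (0, 1) = (3, 6)
  proc-I needs (3, 2) <= (3, 6) -> finishes; pool += (0, 1) = (3, 7)
  proc-A cannot run: need (3, 8) vs free (3, 7) (insufficient r2)
  proc-C cannot run: need (4, 2) vs free (3, 7) (insufficient r3)
  proc-G cannot run: need (4, 4) vs free (3, 7) (insufficient r3)
  proc-F cannot run: need (6, 5) vs free (3, 7) (insufficient r3)
Never able to finish: proc-A, proc-C, proc-G and proc-F.


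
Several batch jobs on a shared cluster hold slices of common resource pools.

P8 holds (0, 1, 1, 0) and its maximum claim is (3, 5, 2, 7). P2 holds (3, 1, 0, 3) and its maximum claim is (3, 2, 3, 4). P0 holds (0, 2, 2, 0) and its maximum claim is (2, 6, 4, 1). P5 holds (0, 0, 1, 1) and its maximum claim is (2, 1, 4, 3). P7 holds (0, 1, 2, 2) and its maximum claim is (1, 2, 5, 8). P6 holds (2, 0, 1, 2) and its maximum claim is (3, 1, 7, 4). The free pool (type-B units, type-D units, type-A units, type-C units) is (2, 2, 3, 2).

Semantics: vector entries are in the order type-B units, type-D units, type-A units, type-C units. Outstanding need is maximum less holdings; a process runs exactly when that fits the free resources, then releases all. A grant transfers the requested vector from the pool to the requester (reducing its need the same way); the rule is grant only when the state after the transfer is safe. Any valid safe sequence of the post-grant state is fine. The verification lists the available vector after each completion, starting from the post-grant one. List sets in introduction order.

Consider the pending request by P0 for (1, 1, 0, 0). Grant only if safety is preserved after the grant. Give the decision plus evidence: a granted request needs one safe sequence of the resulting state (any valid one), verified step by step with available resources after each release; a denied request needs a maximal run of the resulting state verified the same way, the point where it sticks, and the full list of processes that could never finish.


GRANT: granting preserves safety; a valid post-grant sequence is P2, P5, P7, P0, P8, P6.
Key observation: the grant leaves (1, 1, 3, 2) free — enough for P2, whose release restarts the cascade.
Verifying the post-grant state step by step:
  pool = (1, 1, 3, 2)
  run P2 (needs (0, 1, 3, 1), free (1, 1, 3, 2)); after release of (3, 1, 0, 3) the pool is (4, 2, 3, 5)
  run P5 (needs (2, 1, 3, 2), free (4, 2, 3, 5)); after release of (0, 0, 1, 1) the pool is (4, 2, 4, 6)
  run P7 (needs (1, 1, 3, 6), free (4, 2, 4, 6)); after release of (0, 1, 2, 2) the pool is (4, 3, 6, 8)
  run P0 (needs (1, 3, 2, 1), free (4, 3, 6, 8)); after release of (1, 3, 2, 0) the pool is (5, 6, 8, 8)
  run P8 (needs (3, 4, 1, 7), free (5, 6, 8, 8)); after release of (0, 1, 1, 0) the pool is (5, 7, 9, 8)
  run P6 (needs (1, 1, 6, 2), free (5, 7, 9, 8)); after release of (2, 0, 1, 2) the pool is (7, 7, 10, 10)


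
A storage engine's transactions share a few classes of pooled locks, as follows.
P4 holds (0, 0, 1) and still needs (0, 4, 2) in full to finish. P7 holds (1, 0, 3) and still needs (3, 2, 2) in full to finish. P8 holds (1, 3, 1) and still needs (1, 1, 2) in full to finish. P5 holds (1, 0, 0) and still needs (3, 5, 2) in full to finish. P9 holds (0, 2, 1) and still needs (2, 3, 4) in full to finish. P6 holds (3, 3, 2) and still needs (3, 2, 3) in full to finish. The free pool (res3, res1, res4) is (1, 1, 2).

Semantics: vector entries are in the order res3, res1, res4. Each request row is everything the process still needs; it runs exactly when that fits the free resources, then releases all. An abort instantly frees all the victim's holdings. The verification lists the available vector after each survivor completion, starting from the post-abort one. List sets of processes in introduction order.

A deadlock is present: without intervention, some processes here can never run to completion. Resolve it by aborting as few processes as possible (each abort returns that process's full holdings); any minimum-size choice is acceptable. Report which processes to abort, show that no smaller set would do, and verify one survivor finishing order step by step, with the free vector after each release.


The answer: abort P6.
Key observation: P5 could never have finished before the abort; with (3, 3, 2) returned by P6, it fits at step 2.
Minimality: the empty abort set fails — the state is deadlocked as it stands.
The survivors complete as P9, P5, P7, P8, P4. Step-by-step check (starting from the post-abort pool):
  pool = (4, 4, 4)
  P9 needs (2, 3, 4) <= (4, 4, 4) -> finishes; pool += (0, 2, 1) = (4, 6, 5)
  P5 needs (3, 5, 2) <= (4, 6, 5) -> finishes; pool += (1, 0, 0) = (5, 6, 5)
  P7 needs (3, 2, 2) <= (5, 6, 5) -> finishes; pool += (1, 0, 3) = (6, 6, 8)
  P8 needs (1, 1, 2) <= (6, 6, 8) -> finishes; pool += (1, 3, 1) = (7, 9, 9)
  P4 needs (0, 4, 2) <= (7, 9, 9) -> finishes; pool += (0, 0, 1) = (7, 9, 10)


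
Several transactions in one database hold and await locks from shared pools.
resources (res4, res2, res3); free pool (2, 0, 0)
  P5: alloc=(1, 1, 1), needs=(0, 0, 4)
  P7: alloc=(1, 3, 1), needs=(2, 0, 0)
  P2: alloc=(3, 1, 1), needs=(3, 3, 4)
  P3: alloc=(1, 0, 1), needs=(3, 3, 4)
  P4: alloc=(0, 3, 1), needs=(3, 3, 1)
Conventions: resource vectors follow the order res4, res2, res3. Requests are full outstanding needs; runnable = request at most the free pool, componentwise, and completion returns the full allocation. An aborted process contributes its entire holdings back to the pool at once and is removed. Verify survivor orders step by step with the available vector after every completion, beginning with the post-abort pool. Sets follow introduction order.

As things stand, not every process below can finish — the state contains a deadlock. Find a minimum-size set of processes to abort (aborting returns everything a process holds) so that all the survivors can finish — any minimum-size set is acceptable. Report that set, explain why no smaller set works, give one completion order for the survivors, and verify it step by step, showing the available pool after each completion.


The answer: abort P5 and P3.
Key observation: no ordering could ever have run P2 before the abort of P5 and P3; with (2, 1, 2) back in the pool it fits at step 3.
No one abort is enough; case by case: P5 alone leaves P2 blocked (short on res3); P7 alone leaves P5 blocked (short on res3); P2 alone leaves P5 blocked (short on res3); P3 alone leaves P5 blocked (short on res3); P4 alone leaves P5 blocked (short on res3).
One survivor order: P7, P4, P2. Walking it through (post-abort pool first):
  pool = (4, 1, 2)
  P7: need (2, 0, 0) fits (4, 1, 2); releases (1, 3, 1), pool now (5, 4, 3)
  P4: need (3, 3, 1) fits (5, 4, 3); releases (0, 3, 1), pool now (5, 7, 4)
  P2: need (3, 3, 4) fits (5, 7, 4); releases (3, 1, 1), pool now (8, 8, 5)


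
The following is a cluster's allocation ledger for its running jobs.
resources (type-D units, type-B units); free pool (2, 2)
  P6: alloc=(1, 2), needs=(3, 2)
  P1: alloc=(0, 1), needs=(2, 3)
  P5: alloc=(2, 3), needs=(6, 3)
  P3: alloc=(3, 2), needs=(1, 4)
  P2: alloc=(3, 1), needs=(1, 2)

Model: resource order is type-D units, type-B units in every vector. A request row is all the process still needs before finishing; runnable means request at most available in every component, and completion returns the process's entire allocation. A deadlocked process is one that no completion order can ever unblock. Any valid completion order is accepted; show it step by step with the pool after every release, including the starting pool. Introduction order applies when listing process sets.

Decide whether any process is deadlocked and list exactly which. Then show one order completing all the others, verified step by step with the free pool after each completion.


No process is deadlocked.
Key observation: P2 leads a chain of completions in which each release enables another process.
One completion order for the rest: P2, P1, P3, P5, P6. Verifying each step:
  pool = (2, 2)
  run P2 (needs (1, 2), free (2, 2)); after release of (3, 1) the pool is (5, 3)
  run P1 (needs (2, 3), free (5, 3)); after release of (0, 1) the pool is (5, 4)
  run P3 (needs (1, 4), free (5, 4)); after release of (3, 2) the pool is (8, 6)
  run P5 (needs (6, 3), free (8, 6)); after release of (2, 3) the pool is (10, 9)
  run P6 (needs (3, 2), free (10, 9)); after release of (1, 2) the pool is (11, 11)


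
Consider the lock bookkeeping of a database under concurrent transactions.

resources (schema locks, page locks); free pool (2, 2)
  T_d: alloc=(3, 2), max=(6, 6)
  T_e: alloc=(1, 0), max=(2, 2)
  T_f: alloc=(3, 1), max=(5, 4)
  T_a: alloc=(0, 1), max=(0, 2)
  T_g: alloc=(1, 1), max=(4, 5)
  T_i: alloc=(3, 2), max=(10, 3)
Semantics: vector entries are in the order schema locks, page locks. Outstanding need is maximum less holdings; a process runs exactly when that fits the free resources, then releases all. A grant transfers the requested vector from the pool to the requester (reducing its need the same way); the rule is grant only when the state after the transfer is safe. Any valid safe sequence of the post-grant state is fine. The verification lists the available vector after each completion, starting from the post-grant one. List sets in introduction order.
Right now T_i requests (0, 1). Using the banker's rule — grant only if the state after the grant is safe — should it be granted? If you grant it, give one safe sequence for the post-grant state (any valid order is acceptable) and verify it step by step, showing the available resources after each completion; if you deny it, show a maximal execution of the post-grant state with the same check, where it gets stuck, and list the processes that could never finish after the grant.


DENY — the pretend-granted state is unsafe.
Key observation: after T_a, T_e the pool peaks at (3, 2), and each blocked process is short somewhere: T_d on page locks; T_f on page locks; T_g on page locks; T_i on schema locks.
After a pretend grant, a maximal execution: T_a, T_e — then nothing else fits. Step-by-step check:
  pool = (2, 1)
  T_a needs (0, 1) <= (2, 1) -> finishes; pool += (0, 1) = (2, 2)
  T_e needs (1, 2) <= (2, 2) -> finishes; pool += (1, 0) = (3, 2)
  T_d cannot run: need (3, 4) vs free (3, 2) (insufficient page locks)
  T_f cannot run: need (2, 3) vs free (3, 2) (insufficient page locks)
  T_g cannot run: need (3, 4) vs free (3, 2) (insufficient page locks)
  T_i cannot run: need (7, 0) vs free (3, 2) (insufficient schema locks)
Post-grant, the permanently blocked set is T_d, T_f, T_g and T_i.


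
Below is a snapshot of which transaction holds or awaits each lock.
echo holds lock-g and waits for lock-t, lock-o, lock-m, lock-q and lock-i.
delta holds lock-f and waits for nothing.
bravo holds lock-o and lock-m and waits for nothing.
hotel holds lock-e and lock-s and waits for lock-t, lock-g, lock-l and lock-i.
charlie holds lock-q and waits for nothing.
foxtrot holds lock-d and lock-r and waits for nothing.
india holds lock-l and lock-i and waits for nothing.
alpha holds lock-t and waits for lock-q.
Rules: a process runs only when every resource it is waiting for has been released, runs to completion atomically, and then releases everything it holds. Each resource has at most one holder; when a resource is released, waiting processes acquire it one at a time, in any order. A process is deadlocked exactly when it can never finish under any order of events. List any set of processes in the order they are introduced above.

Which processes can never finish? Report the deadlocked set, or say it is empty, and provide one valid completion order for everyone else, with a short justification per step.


No process is deadlocked.
Key observation: every chain of waits terminates; starting from the processes that wait on nothing, all the rest unlock in turn.
One completion order for the rest: india, charlie, bravo, foxtrot, alpha, delta, echo, hotel.
Walking it through:
  run india (it waits on nothing); releases lock-l and lock-i
  run charlie (it waits on nothing); releases lock-q
  run bravo (it waits on nothing); releases lock-o and lock-m
  run foxtrot (it waits on nothing); releases lock-d and lock-r
  alpha: everything it awaited (lock-q) is free; runs, freeing lock-t
  run delta (it waits on nothing); releases lock-f
  echo: everything it awaited (lock-t, lock-o, lock-m, lock-q and lock-i) is free; runs, freeing lock-g
  hotel: everything it awaited (lock-t, lock-g, lock-l and lock-i) is free; runs, freeing lock-e and lock-s


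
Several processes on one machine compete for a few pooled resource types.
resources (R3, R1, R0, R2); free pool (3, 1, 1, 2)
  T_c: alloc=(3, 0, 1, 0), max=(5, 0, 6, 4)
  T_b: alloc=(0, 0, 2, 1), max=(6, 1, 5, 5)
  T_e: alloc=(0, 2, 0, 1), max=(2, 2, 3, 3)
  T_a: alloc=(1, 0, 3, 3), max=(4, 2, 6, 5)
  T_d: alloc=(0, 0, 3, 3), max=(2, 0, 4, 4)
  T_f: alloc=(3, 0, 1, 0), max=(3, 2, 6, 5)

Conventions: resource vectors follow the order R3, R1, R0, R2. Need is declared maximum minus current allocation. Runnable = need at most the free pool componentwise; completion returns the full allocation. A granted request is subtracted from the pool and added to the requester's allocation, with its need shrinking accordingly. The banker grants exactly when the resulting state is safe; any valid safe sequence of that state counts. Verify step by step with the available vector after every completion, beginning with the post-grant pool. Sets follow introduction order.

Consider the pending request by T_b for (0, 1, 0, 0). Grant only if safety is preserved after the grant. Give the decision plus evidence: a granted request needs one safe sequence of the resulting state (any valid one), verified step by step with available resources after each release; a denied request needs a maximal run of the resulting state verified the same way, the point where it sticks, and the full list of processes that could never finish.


GRANT. The post-grant state is safe; one safe sequence: T_d, T_e, T_a, T_c, T_f, T_b.
Key observation: the grant leaves (3, 0, 1, 2) free — enough for T_d, whose release restarts the cascade.
Step-by-step check of the post-grant state:
  pool = (3, 0, 1, 2)
  T_d needs (2, 0, 1, 1) <= (3, 0, 1, 2) -> finishes; pool += (0, 0, 3, 3) = (3, 0, 4, 5)
  T_e needs (2, 0, 3, 2) <= (3, 0, 4, 5) -> finishes; pool += (0, 2, 0, 1) = (3, 2, 4, 6)
  T_a needs (3, 2, 3, 2) <= (3, 2, 4, 6) -> finishes; pool += (1, 0, 3, 3) = (4, 2, 7, 9)
  T_c needs (2, 0, 5, 4) <= (4, 2, 7, 9) -> finishes; pool += (3, 0, 1, 0) = (7, 2, 8, 9)
  T_f needs (0, 2, 5, 5) <= (7, 2, 8, 9) -> finishes; pool += (3, 0, 1, 0) = (10, 2, 9, 9)
  T_b needs (6, 0, 3, 4) <= (10, 2, 9, 9) -> finishes; pool += (0, 1, 2, 1) = (10, 3, 11, 10)


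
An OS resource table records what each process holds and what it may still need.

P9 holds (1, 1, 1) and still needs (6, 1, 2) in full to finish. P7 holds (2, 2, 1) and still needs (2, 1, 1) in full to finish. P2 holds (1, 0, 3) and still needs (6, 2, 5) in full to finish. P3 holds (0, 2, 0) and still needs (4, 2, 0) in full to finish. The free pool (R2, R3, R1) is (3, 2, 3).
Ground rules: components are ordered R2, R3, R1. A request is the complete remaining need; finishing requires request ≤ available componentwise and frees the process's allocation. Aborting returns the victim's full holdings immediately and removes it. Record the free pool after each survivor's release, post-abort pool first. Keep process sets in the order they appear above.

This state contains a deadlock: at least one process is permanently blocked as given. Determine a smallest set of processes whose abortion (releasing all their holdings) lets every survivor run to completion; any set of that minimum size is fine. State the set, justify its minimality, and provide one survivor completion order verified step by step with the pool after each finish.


The answer: abort P9.
Key observation: before aborting P9, P2 was permanently blocked — no order could ever run it; afterwards it completes at step 2.
Why nothing smaller works: aborting no one leaves the state deadlocked as given.
The survivors complete as P7, P2, P3. Walking it through (starting from the post-abort pool):
  pool = (4, 3, 4)
  P7: need (2, 1, 1) fits (4, 3, 4); releases (2, 2, 1), pool now (6, 5, 5)
  P2: need (6, 2, 5) fits (6, 5, 5); releases (1, 0, 3), pool now (7, 5, 8)
  P3: need (4, 2, 0) fits (7, 5, 8); releases (0, 2, 0), pool now (7, 7, 8)


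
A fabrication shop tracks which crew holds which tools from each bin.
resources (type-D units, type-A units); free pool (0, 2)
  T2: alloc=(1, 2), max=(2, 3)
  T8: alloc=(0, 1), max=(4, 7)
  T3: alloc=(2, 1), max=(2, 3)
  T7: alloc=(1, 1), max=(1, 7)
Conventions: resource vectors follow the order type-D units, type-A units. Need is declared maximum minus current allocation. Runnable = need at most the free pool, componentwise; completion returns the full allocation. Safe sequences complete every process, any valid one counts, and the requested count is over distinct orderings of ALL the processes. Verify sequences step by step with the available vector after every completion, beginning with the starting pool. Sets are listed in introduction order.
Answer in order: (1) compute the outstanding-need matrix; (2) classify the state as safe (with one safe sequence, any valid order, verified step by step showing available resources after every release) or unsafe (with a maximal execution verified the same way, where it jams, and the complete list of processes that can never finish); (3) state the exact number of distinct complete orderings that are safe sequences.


(1) Need matrix, components ordered type-D units, type-A units:
  T2: (1, 1)
  T8: (4, 6)
  T3: (0, 2)
  T7: (0, 6)
(2) UNSAFE.
Key observation: the pool after T3, T2 is (3, 5); every surviving request exceeds it in type-A units, so progress ends there.
The run T3, T2 cannot be extended any further. Step-by-step check:
  pool = (0, 2)
  run T3 (needs (0, 2), free (0, 2)); after release of (2, 1) the pool is (2, 3)
  run T2 (needs (1, 1), free (2, 3)); after release of (1, 2) the pool is (3, 5)
  T8 still needs (4, 6) but only (3, 5) is free — short on type-D units and type-A units
  T7 still needs (0, 6) but only (3, 5) is free — short on type-A units
Never able to finish: T8 and T7.
(3) Precisely 0 of the possible complete orderings are safe sequences.


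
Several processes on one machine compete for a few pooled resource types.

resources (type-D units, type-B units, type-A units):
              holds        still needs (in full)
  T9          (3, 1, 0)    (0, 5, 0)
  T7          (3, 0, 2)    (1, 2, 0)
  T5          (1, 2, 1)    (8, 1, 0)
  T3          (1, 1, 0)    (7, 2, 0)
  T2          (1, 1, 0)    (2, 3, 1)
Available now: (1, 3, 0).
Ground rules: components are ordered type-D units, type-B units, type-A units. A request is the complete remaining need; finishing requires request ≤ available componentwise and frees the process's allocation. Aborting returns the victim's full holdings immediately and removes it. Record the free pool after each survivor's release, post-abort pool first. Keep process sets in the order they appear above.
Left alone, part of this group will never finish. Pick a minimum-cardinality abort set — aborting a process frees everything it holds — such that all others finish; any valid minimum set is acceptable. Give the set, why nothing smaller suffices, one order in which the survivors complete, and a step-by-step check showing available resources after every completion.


The answer: abort T9.
Key observation: T3 had no path to completion before; after the abort of T9 ((3, 1, 0) returned), step 2 is where it fits.
No smaller set exists: with zero aborts the deadlock remains.
The survivors complete as T7, T3, T5, T2. Check, step by step (starting from the post-abort pool):
  pool = (4, 4, 0)
  T7 needs (1, 2, 0) <= (4, 4, 0) -> finishes; pool += (3, 0, 2) = (7, 4, 2)
  T3 needs (7, 2, 0) <= (7, 4, 2) -> finishes; pool += (1, 1, 0) = (8, 5, 2)
  T5 needs (8, 1, 0) <= (8, 5, 2) -> finishes; pool += (1, 2, 1) = (9, 7, 3)
  T2 needs (2, 3, 1) <= (9, 7, 3) -> finishes; pool += (1, 1, 0) = (10, 8, 3)


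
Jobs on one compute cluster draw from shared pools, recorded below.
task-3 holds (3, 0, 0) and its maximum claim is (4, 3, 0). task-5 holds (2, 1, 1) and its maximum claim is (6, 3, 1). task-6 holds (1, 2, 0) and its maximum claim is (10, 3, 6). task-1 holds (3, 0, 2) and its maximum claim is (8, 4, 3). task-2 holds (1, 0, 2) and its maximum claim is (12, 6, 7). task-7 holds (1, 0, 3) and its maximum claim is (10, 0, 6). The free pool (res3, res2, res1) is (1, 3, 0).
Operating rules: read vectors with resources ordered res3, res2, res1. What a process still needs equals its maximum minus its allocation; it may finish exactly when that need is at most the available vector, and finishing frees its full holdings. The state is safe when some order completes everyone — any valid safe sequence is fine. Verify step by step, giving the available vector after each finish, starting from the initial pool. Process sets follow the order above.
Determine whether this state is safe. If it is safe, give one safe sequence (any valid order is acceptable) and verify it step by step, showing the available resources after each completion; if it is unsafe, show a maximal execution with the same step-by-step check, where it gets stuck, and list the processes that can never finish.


SAFE — a valid safe sequence is task-3, task-5, task-1, task-7, task-6, task-2.
Key observation: task-3 marks the first exact bind of the order: its need (1, 3, 0) fits the free (1, 3, 0) with zero slack on a requested resource.
Walking it through:
  pool = (1, 3, 0)
  run task-3 (needs (1, 3, 0), free (1, 3, 0)); after release of (3, 0, 0) the pool is (4, 3, 0)
  run task-5 (needs (4, 2, 0), free (4, 3, 0)); after release of (2, 1, 1) the pool is (6, 4, 1)
  run task-1 (needs (5, 4, 1), free (6, 4, 1)); after release of (3, 0, 2) the pool is (9, 4, 3)
  run task-7 (needs (9, 0, 3), free (9, 4, 3)); after release of (1, 0, 3) the pool is (10, 4, 6)
  run task-6 (needs (9, 1, 6), free (10, 4, 6)); after release of (1, 2, 0) the pool is (11, 6, 6)
  run task-2 (needs (11, 6, 5), free (11, 6, 6)); after release of (1, 0, 2) the pool is (12, 6, 8)


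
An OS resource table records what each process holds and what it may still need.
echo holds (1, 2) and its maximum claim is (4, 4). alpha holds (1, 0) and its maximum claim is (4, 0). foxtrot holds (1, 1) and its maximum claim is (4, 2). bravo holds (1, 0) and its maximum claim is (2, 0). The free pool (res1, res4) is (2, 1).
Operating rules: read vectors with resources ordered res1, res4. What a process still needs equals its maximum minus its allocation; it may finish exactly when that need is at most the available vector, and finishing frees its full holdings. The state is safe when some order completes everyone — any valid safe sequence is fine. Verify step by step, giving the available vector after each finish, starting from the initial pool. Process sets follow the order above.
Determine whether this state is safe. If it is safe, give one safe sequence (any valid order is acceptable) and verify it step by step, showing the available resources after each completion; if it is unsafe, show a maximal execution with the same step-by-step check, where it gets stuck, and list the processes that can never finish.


SAFE. One safe sequence: bravo, foxtrot, alpha, echo.
Key observation: the order's first zero-slack moment is foxtrot ((3, 1) needed, (3, 1) free — a requested resource with nothing to spare).
Walking it through:
  pool = (2, 1)
  run bravo (needs (1, 0), free (2, 1)); after release of (1, 0) the pool is (3, 1)
  run foxtrot (needs (3, 1), free (3, 1)); after release of (1, 1) the pool is (4, 2)
  run alpha (needs (3, 0), free (4, 2)); after release of (1, 0) the pool is (5, 2)
  run echo (needs (3, 2), free (5, 2)); after release of (1, 2) the pool is (6, 4)


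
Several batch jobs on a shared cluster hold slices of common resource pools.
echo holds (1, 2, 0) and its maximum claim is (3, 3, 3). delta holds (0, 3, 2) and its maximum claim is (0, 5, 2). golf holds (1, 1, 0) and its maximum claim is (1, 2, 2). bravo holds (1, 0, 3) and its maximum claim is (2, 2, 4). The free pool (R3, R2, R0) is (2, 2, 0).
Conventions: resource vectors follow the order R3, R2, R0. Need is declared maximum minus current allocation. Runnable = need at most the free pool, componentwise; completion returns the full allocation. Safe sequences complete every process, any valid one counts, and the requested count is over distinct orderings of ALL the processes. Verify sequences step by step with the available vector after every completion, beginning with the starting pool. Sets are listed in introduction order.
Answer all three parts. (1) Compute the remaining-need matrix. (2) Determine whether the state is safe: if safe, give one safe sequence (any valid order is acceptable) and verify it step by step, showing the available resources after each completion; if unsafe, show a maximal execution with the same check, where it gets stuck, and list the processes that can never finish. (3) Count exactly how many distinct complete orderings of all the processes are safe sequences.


(1) Outstanding need per process (order R3, R2, R0):
  echo: (2, 1, 3)
  delta: (0, 2, 0)
  golf: (0, 1, 2)
  bravo: (1, 2, 1)
(2) The state is SAFE; one workable sequence: delta, bravo, golf, echo.
Key observation: the order's first zero-slack moment is delta ((0, 2, 0) needed, (2, 2, 0) free — a requested resource with nothing to spare).
Walking it through:
  pool = (2, 2, 0)
  delta needs (0, 2, 0) <= (2, 2, 0) -> finishes; pool += (0, 3, 2) = (2, 5, 2)
  bravo needs (1, 2, 1) <= (2, 5, 2) -> finishes; pool += (1, 0, 3) = (3, 5, 5)
  golf needs (0, 1, 2) <= (3, 5, 5) -> finishes; pool += (1, 1, 0) = (4, 6, 5)
  echo needs (2, 1, 3) <= (4, 6, 5) -> finishes; pool += (1, 2, 0) = (5, 8, 5)
(3) The exact count: 3 of the possible complete orderings are safe sequences.


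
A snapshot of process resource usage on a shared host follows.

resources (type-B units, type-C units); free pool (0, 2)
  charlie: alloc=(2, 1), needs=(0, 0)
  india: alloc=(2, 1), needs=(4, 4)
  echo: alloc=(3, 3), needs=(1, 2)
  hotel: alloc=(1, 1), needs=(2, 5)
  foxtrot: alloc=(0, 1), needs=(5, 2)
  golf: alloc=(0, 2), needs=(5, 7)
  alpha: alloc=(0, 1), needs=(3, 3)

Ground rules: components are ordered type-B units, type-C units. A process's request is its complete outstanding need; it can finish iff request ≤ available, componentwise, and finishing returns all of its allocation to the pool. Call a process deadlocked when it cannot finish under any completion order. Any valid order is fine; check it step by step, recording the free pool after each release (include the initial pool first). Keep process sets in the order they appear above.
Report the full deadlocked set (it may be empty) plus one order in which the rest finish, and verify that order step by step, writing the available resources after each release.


No process is deadlocked.
Key observation: there is always a runnable process — charlie first — so the state unwinds completely.
One completion order for the rest: charlie, echo, alpha, hotel, golf, foxtrot, india. Step-by-step check:
  pool = (0, 2)
  charlie: need (0, 0) fits (0, 2); releases (2, 1), pool now (2, 3)
  echo: need (1, 2) fits (2, 3); releases (3, 3), pool now (5, 6)
  alpha: need (3, 3) fits (5, 6); releases (0, 1), pool now (5, 7)
  hotel: need (2, 5) fits (5, 7); releases (1, 1), pool now (6, 8)
  golf: need (5, 7) fits (6, 8); releases (0, 2), pool now (6, 10)
  foxtrot: need (5, 2) fits (6, 10); releases (0, 1), pool now (6, 11)
  india: need (4, 4) fits (6, 11); releases (2, 1), pool now (8, 12)


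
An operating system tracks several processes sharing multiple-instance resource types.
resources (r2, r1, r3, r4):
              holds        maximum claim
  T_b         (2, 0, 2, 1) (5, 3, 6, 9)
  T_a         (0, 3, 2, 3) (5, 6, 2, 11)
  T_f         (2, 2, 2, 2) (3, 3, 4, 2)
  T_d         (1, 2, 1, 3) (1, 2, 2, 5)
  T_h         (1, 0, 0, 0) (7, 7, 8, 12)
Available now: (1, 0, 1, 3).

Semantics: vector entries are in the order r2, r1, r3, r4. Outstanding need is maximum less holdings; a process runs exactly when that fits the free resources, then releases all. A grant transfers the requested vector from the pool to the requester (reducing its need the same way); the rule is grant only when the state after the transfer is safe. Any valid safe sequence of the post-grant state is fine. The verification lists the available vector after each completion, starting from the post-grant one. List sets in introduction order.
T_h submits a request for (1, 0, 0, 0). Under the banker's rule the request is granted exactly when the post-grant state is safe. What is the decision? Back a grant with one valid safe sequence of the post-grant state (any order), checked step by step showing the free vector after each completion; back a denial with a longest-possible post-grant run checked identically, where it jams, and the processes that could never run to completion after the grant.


GRANT: granting preserves safety; a valid post-grant sequence is T_d, T_f, T_b, T_a, T_h.
Key observation: even at the reduced pool (0, 0, 1, 3), T_d fits immediately, so safety survives the grant.
Check on the post-grant state, step by step:
  pool = (0, 0, 1, 3)
  run T_d (needs (0, 0, 1, 2), free (0, 0, 1, 3)); after release of (1, 2, 1, 3) the pool is (1, 2, 2, 6)
  run T_f (needs (1, 1, 2, 0), free (1, 2, 2, 6)); after release of (2, 2, 2, 2) the pool is (3, 4, 4, 8)
  run T_b (needs (3, 3, 4, 8), free (3, 4, 4, 8)); after release of (2, 0, 2, 1) the pool is (5, 4, 6, 9)
  run T_a (needs (5, 3, 0, 8), free (5, 4, 6, 9)); after release of (0, 3, 2, 3) the pool is (5, 7, 8, 12)
  run T_h (needs (5, 7, 8, 12), free (5, 7, 8, 12)); after release of (2, 0, 0, 0) the pool is (7, 7, 8, 12)


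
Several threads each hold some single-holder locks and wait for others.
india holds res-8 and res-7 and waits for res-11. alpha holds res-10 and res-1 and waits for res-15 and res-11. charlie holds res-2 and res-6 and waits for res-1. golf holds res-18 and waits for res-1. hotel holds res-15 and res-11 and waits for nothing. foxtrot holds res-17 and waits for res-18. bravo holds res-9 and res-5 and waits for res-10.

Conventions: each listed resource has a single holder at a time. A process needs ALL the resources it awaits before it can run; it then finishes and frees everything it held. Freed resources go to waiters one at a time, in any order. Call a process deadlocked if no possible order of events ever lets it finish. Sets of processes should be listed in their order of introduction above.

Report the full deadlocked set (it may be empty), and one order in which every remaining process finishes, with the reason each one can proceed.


Nothing here is deadlocked.
Key observation: the waits form no ring: some process can always run, and its releases unblock the others one by one.
A valid finishing order for the others: hotel, alpha, golf, india, charlie, foxtrot, bravo.
Check, step by step:
  hotel: no waits; runs immediately, freeing res-15 and res-11
  alpha waits on res-15 and res-11 — all released -> runs and releases res-10 and res-1
  golf waits on res-1 — all released -> runs and releases res-18
  india waits on res-11 — all released -> runs and releases res-8 and res-7
  charlie waits on res-1 — all released -> runs and releases res-2 and res-6
  foxtrot waits on res-18 — all released -> runs and releases res-17
  bravo waits on res-10 — all released -> runs and releases res-9 and res-5
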